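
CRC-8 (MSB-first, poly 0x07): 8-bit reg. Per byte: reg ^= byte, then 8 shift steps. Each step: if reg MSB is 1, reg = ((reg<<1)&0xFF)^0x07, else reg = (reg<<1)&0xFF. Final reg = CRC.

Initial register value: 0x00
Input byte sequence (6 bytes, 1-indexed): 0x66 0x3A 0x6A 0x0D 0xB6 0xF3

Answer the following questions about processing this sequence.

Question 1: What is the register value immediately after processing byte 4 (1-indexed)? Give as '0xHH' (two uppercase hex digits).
Answer: 0x13

Derivation:
After byte 1 (0x66): reg=0x35
After byte 2 (0x3A): reg=0x2D
After byte 3 (0x6A): reg=0xD2
After byte 4 (0x0D): reg=0x13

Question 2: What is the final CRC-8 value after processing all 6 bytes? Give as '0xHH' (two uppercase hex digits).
Answer: 0x8E

Derivation:
After byte 1 (0x66): reg=0x35
After byte 2 (0x3A): reg=0x2D
After byte 3 (0x6A): reg=0xD2
After byte 4 (0x0D): reg=0x13
After byte 5 (0xB6): reg=0x72
After byte 6 (0xF3): reg=0x8E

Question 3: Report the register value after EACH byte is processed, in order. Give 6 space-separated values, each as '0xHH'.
0x35 0x2D 0xD2 0x13 0x72 0x8E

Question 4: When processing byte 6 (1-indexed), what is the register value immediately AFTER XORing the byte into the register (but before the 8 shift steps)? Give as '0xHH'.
Answer: 0x81

Derivation:
Register before byte 6: 0x72
Byte 6: 0xF3
0x72 XOR 0xF3 = 0x81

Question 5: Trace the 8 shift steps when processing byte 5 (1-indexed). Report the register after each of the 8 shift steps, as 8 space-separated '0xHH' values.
Answer: 0x4D 0x9A 0x33 0x66 0xCC 0x9F 0x39 0x72

Derivation:
After byte 1 (0x66): reg=0x35
After byte 2 (0x3A): reg=0x2D
After byte 3 (0x6A): reg=0xD2
After byte 4 (0x0D): reg=0x13
Register before byte 5: 0x13
After XOR with byte 0xB6: 0xA5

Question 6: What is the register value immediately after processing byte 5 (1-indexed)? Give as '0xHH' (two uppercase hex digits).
After byte 1 (0x66): reg=0x35
After byte 2 (0x3A): reg=0x2D
After byte 3 (0x6A): reg=0xD2
After byte 4 (0x0D): reg=0x13
After byte 5 (0xB6): reg=0x72

Answer: 0x72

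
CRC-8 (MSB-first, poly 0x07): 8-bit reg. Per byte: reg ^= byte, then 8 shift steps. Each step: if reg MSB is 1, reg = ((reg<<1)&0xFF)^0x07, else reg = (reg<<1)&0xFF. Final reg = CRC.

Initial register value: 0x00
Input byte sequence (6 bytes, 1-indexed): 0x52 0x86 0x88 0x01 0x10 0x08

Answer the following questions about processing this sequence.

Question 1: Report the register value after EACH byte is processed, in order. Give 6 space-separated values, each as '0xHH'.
0xB9 0xBD 0x8B 0xBF 0x44 0xE3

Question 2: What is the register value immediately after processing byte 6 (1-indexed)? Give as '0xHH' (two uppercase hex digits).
Answer: 0xE3

Derivation:
After byte 1 (0x52): reg=0xB9
After byte 2 (0x86): reg=0xBD
After byte 3 (0x88): reg=0x8B
After byte 4 (0x01): reg=0xBF
After byte 5 (0x10): reg=0x44
After byte 6 (0x08): reg=0xE3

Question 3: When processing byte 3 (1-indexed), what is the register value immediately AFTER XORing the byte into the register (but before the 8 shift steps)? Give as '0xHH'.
Answer: 0x35

Derivation:
Register before byte 3: 0xBD
Byte 3: 0x88
0xBD XOR 0x88 = 0x35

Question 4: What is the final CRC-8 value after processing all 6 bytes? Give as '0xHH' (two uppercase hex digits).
Answer: 0xE3

Derivation:
After byte 1 (0x52): reg=0xB9
After byte 2 (0x86): reg=0xBD
After byte 3 (0x88): reg=0x8B
After byte 4 (0x01): reg=0xBF
After byte 5 (0x10): reg=0x44
After byte 6 (0x08): reg=0xE3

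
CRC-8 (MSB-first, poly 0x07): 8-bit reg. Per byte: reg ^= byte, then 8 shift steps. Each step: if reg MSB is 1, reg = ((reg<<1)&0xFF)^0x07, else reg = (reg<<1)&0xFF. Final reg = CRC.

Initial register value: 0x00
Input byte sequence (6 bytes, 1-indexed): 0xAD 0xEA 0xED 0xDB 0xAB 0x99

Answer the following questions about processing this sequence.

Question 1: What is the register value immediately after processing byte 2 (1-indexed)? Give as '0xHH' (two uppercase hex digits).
Answer: 0x69

Derivation:
After byte 1 (0xAD): reg=0x4A
After byte 2 (0xEA): reg=0x69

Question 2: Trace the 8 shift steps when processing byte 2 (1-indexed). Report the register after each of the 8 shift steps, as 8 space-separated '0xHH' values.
After byte 1 (0xAD): reg=0x4A
Register before byte 2: 0x4A
After XOR with byte 0xEA: 0xA0

Answer: 0x47 0x8E 0x1B 0x36 0x6C 0xD8 0xB7 0x69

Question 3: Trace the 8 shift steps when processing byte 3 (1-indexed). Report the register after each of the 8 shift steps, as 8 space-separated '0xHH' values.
After byte 1 (0xAD): reg=0x4A
After byte 2 (0xEA): reg=0x69
Register before byte 3: 0x69
After XOR with byte 0xED: 0x84

Answer: 0x0F 0x1E 0x3C 0x78 0xF0 0xE7 0xC9 0x95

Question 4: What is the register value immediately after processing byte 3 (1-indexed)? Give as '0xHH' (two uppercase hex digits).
Answer: 0x95

Derivation:
After byte 1 (0xAD): reg=0x4A
After byte 2 (0xEA): reg=0x69
After byte 3 (0xED): reg=0x95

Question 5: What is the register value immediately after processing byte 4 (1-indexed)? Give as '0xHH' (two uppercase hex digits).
Answer: 0xED

Derivation:
After byte 1 (0xAD): reg=0x4A
After byte 2 (0xEA): reg=0x69
After byte 3 (0xED): reg=0x95
After byte 4 (0xDB): reg=0xED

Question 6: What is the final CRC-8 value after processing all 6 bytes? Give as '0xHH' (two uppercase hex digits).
After byte 1 (0xAD): reg=0x4A
After byte 2 (0xEA): reg=0x69
After byte 3 (0xED): reg=0x95
After byte 4 (0xDB): reg=0xED
After byte 5 (0xAB): reg=0xD5
After byte 6 (0x99): reg=0xE3

Answer: 0xE3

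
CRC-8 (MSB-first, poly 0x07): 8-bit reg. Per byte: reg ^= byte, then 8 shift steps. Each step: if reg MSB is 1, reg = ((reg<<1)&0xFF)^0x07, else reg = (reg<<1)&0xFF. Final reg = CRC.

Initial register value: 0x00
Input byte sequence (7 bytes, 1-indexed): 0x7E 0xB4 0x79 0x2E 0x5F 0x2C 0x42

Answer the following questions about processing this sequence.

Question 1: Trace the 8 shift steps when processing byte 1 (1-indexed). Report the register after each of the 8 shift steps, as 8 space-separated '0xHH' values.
Register before byte 1: 0x00
After XOR with byte 0x7E: 0x7E

Answer: 0xFC 0xFF 0xF9 0xF5 0xED 0xDD 0xBD 0x7D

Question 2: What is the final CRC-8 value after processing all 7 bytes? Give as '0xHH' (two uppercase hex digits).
Answer: 0xEB

Derivation:
After byte 1 (0x7E): reg=0x7D
After byte 2 (0xB4): reg=0x71
After byte 3 (0x79): reg=0x38
After byte 4 (0x2E): reg=0x62
After byte 5 (0x5F): reg=0xB3
After byte 6 (0x2C): reg=0xD4
After byte 7 (0x42): reg=0xEB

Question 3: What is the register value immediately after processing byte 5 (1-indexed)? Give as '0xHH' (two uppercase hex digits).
Answer: 0xB3

Derivation:
After byte 1 (0x7E): reg=0x7D
After byte 2 (0xB4): reg=0x71
After byte 3 (0x79): reg=0x38
After byte 4 (0x2E): reg=0x62
After byte 5 (0x5F): reg=0xB3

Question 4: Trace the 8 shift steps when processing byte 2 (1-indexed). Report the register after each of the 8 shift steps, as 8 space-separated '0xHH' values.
Answer: 0x95 0x2D 0x5A 0xB4 0x6F 0xDE 0xBB 0x71

Derivation:
After byte 1 (0x7E): reg=0x7D
Register before byte 2: 0x7D
After XOR with byte 0xB4: 0xC9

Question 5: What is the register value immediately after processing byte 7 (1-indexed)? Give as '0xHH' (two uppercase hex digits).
Answer: 0xEB

Derivation:
After byte 1 (0x7E): reg=0x7D
After byte 2 (0xB4): reg=0x71
After byte 3 (0x79): reg=0x38
After byte 4 (0x2E): reg=0x62
After byte 5 (0x5F): reg=0xB3
After byte 6 (0x2C): reg=0xD4
After byte 7 (0x42): reg=0xEB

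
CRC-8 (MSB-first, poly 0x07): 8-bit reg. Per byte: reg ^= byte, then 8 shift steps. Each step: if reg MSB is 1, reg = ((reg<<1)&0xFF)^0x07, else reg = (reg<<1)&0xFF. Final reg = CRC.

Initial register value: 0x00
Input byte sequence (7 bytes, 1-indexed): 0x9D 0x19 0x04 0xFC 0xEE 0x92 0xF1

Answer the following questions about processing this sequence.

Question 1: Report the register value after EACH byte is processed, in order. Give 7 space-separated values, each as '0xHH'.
0xDA 0x47 0xCE 0x9E 0x57 0x55 0x75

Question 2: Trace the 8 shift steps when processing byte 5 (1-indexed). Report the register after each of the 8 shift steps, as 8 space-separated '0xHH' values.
Answer: 0xE0 0xC7 0x89 0x15 0x2A 0x54 0xA8 0x57

Derivation:
After byte 1 (0x9D): reg=0xDA
After byte 2 (0x19): reg=0x47
After byte 3 (0x04): reg=0xCE
After byte 4 (0xFC): reg=0x9E
Register before byte 5: 0x9E
After XOR with byte 0xEE: 0x70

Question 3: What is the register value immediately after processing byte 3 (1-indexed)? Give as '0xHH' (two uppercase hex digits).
Answer: 0xCE

Derivation:
After byte 1 (0x9D): reg=0xDA
After byte 2 (0x19): reg=0x47
After byte 3 (0x04): reg=0xCE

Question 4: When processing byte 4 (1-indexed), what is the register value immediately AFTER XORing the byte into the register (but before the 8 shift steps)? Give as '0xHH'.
Answer: 0x32

Derivation:
Register before byte 4: 0xCE
Byte 4: 0xFC
0xCE XOR 0xFC = 0x32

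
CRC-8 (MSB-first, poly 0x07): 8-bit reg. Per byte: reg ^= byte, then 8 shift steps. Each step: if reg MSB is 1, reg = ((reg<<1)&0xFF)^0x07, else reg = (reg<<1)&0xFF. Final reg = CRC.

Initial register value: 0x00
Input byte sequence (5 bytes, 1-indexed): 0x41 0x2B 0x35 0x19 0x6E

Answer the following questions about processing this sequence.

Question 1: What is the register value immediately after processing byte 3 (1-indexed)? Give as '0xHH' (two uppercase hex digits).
Answer: 0x5F

Derivation:
After byte 1 (0x41): reg=0xC0
After byte 2 (0x2B): reg=0x9F
After byte 3 (0x35): reg=0x5F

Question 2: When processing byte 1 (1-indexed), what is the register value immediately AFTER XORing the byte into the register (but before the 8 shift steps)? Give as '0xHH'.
Register before byte 1: 0x00
Byte 1: 0x41
0x00 XOR 0x41 = 0x41

Answer: 0x41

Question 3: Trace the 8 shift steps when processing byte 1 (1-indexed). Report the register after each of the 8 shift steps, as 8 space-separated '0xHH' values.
Register before byte 1: 0x00
After XOR with byte 0x41: 0x41

Answer: 0x82 0x03 0x06 0x0C 0x18 0x30 0x60 0xC0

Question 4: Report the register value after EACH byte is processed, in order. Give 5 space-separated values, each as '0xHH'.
0xC0 0x9F 0x5F 0xD5 0x28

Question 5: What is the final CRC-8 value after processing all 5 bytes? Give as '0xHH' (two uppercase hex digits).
Answer: 0x28

Derivation:
After byte 1 (0x41): reg=0xC0
After byte 2 (0x2B): reg=0x9F
After byte 3 (0x35): reg=0x5F
After byte 4 (0x19): reg=0xD5
After byte 5 (0x6E): reg=0x28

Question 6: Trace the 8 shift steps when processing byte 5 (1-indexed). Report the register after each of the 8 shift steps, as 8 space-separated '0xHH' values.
Answer: 0x71 0xE2 0xC3 0x81 0x05 0x0A 0x14 0x28

Derivation:
After byte 1 (0x41): reg=0xC0
After byte 2 (0x2B): reg=0x9F
After byte 3 (0x35): reg=0x5F
After byte 4 (0x19): reg=0xD5
Register before byte 5: 0xD5
After XOR with byte 0x6E: 0xBB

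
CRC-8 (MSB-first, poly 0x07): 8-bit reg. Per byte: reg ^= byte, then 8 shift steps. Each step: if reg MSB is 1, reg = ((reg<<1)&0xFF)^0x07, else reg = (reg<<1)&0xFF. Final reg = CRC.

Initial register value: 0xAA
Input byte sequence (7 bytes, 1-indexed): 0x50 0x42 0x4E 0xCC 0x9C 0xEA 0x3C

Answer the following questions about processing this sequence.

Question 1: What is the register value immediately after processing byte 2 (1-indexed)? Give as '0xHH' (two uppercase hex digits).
Answer: 0x5F

Derivation:
After byte 1 (0x50): reg=0xE8
After byte 2 (0x42): reg=0x5F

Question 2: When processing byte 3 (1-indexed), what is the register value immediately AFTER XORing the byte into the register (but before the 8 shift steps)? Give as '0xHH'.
Register before byte 3: 0x5F
Byte 3: 0x4E
0x5F XOR 0x4E = 0x11

Answer: 0x11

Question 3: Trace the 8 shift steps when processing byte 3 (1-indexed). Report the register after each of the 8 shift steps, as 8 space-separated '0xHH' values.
After byte 1 (0x50): reg=0xE8
After byte 2 (0x42): reg=0x5F
Register before byte 3: 0x5F
After XOR with byte 0x4E: 0x11

Answer: 0x22 0x44 0x88 0x17 0x2E 0x5C 0xB8 0x77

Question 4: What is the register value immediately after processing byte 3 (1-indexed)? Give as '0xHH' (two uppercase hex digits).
Answer: 0x77

Derivation:
After byte 1 (0x50): reg=0xE8
After byte 2 (0x42): reg=0x5F
After byte 3 (0x4E): reg=0x77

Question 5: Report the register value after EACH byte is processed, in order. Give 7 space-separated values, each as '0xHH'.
0xE8 0x5F 0x77 0x28 0x05 0x83 0x34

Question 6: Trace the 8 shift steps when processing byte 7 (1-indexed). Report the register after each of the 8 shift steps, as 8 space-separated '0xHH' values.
Answer: 0x79 0xF2 0xE3 0xC1 0x85 0x0D 0x1A 0x34

Derivation:
After byte 1 (0x50): reg=0xE8
After byte 2 (0x42): reg=0x5F
After byte 3 (0x4E): reg=0x77
After byte 4 (0xCC): reg=0x28
After byte 5 (0x9C): reg=0x05
After byte 6 (0xEA): reg=0x83
Register before byte 7: 0x83
After XOR with byte 0x3C: 0xBF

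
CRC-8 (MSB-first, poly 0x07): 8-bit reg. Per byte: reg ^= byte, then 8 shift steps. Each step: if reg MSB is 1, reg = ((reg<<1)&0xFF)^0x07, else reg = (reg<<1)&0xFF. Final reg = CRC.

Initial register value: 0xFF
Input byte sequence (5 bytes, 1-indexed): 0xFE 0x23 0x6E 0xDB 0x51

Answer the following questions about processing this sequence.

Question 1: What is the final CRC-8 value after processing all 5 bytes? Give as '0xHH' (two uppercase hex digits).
Answer: 0xE2

Derivation:
After byte 1 (0xFE): reg=0x07
After byte 2 (0x23): reg=0xFC
After byte 3 (0x6E): reg=0xF7
After byte 4 (0xDB): reg=0xC4
After byte 5 (0x51): reg=0xE2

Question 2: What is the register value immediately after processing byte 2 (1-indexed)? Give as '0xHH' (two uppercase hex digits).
After byte 1 (0xFE): reg=0x07
After byte 2 (0x23): reg=0xFC

Answer: 0xFC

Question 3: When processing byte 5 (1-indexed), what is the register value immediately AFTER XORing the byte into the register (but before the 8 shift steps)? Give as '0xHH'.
Register before byte 5: 0xC4
Byte 5: 0x51
0xC4 XOR 0x51 = 0x95

Answer: 0x95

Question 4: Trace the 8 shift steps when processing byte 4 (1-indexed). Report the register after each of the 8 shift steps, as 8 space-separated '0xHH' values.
Answer: 0x58 0xB0 0x67 0xCE 0x9B 0x31 0x62 0xC4

Derivation:
After byte 1 (0xFE): reg=0x07
After byte 2 (0x23): reg=0xFC
After byte 3 (0x6E): reg=0xF7
Register before byte 4: 0xF7
After XOR with byte 0xDB: 0x2C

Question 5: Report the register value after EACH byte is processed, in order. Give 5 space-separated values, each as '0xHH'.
0x07 0xFC 0xF7 0xC4 0xE2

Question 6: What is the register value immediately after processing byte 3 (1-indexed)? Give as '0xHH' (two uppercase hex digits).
After byte 1 (0xFE): reg=0x07
After byte 2 (0x23): reg=0xFC
After byte 3 (0x6E): reg=0xF7

Answer: 0xF7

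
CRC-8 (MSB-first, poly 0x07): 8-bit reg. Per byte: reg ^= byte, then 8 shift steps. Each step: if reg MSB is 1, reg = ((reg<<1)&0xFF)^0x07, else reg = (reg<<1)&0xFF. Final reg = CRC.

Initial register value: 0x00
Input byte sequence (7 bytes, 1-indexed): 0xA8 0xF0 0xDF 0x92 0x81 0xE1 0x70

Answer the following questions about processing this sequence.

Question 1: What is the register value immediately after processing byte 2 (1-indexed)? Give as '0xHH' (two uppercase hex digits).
Answer: 0x6E

Derivation:
After byte 1 (0xA8): reg=0x51
After byte 2 (0xF0): reg=0x6E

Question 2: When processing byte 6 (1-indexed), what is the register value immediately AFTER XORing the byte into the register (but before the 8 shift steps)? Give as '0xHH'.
Answer: 0x25

Derivation:
Register before byte 6: 0xC4
Byte 6: 0xE1
0xC4 XOR 0xE1 = 0x25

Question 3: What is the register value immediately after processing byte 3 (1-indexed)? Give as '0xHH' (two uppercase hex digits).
After byte 1 (0xA8): reg=0x51
After byte 2 (0xF0): reg=0x6E
After byte 3 (0xDF): reg=0x1E

Answer: 0x1E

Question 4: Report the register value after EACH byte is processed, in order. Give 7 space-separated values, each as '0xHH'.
0x51 0x6E 0x1E 0xAD 0xC4 0xFB 0xB8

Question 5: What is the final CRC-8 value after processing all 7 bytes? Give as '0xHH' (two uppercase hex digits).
Answer: 0xB8

Derivation:
After byte 1 (0xA8): reg=0x51
After byte 2 (0xF0): reg=0x6E
After byte 3 (0xDF): reg=0x1E
After byte 4 (0x92): reg=0xAD
After byte 5 (0x81): reg=0xC4
After byte 6 (0xE1): reg=0xFB
After byte 7 (0x70): reg=0xB8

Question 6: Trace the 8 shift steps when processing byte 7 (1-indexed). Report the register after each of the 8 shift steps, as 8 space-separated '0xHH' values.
After byte 1 (0xA8): reg=0x51
After byte 2 (0xF0): reg=0x6E
After byte 3 (0xDF): reg=0x1E
After byte 4 (0x92): reg=0xAD
After byte 5 (0x81): reg=0xC4
After byte 6 (0xE1): reg=0xFB
Register before byte 7: 0xFB
After XOR with byte 0x70: 0x8B

Answer: 0x11 0x22 0x44 0x88 0x17 0x2E 0x5C 0xB8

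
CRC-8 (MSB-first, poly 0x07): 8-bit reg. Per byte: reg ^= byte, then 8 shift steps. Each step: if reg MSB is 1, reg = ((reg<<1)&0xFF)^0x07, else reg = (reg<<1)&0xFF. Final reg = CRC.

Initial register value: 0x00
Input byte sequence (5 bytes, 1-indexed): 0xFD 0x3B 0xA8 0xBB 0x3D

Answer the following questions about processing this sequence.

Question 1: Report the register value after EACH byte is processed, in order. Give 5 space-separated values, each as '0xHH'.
0xFD 0x5C 0xC2 0x68 0xAC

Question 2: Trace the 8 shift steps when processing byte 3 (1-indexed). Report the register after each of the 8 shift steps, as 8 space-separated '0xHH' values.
After byte 1 (0xFD): reg=0xFD
After byte 2 (0x3B): reg=0x5C
Register before byte 3: 0x5C
After XOR with byte 0xA8: 0xF4

Answer: 0xEF 0xD9 0xB5 0x6D 0xDA 0xB3 0x61 0xC2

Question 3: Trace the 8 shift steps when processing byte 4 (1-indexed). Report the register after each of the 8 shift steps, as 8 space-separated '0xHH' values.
Answer: 0xF2 0xE3 0xC1 0x85 0x0D 0x1A 0x34 0x68

Derivation:
After byte 1 (0xFD): reg=0xFD
After byte 2 (0x3B): reg=0x5C
After byte 3 (0xA8): reg=0xC2
Register before byte 4: 0xC2
After XOR with byte 0xBB: 0x79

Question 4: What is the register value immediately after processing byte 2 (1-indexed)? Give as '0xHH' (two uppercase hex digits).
After byte 1 (0xFD): reg=0xFD
After byte 2 (0x3B): reg=0x5C

Answer: 0x5C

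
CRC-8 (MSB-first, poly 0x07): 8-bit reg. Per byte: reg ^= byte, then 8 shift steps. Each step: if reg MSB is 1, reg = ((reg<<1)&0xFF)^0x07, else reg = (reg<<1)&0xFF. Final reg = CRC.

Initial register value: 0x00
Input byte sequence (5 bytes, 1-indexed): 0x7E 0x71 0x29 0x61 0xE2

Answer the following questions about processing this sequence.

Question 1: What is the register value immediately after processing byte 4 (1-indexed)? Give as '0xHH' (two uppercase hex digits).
Answer: 0xC9

Derivation:
After byte 1 (0x7E): reg=0x7D
After byte 2 (0x71): reg=0x24
After byte 3 (0x29): reg=0x23
After byte 4 (0x61): reg=0xC9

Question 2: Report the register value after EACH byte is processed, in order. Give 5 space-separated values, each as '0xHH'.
0x7D 0x24 0x23 0xC9 0xD1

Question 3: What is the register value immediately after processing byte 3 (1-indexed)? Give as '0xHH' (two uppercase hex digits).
Answer: 0x23

Derivation:
After byte 1 (0x7E): reg=0x7D
After byte 2 (0x71): reg=0x24
After byte 3 (0x29): reg=0x23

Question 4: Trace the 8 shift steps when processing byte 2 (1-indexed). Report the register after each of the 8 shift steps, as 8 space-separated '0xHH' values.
Answer: 0x18 0x30 0x60 0xC0 0x87 0x09 0x12 0x24

Derivation:
After byte 1 (0x7E): reg=0x7D
Register before byte 2: 0x7D
After XOR with byte 0x71: 0x0C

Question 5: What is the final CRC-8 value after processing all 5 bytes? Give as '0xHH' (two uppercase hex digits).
Answer: 0xD1

Derivation:
After byte 1 (0x7E): reg=0x7D
After byte 2 (0x71): reg=0x24
After byte 3 (0x29): reg=0x23
After byte 4 (0x61): reg=0xC9
After byte 5 (0xE2): reg=0xD1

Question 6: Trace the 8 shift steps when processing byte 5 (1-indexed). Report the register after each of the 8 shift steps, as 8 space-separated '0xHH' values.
After byte 1 (0x7E): reg=0x7D
After byte 2 (0x71): reg=0x24
After byte 3 (0x29): reg=0x23
After byte 4 (0x61): reg=0xC9
Register before byte 5: 0xC9
After XOR with byte 0xE2: 0x2B

Answer: 0x56 0xAC 0x5F 0xBE 0x7B 0xF6 0xEB 0xD1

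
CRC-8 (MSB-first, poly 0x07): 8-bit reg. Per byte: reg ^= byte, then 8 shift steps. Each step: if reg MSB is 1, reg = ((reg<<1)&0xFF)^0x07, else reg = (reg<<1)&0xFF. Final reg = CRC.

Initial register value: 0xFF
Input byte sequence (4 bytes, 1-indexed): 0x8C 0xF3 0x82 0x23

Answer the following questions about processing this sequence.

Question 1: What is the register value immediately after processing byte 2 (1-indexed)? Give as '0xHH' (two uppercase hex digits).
After byte 1 (0x8C): reg=0x5E
After byte 2 (0xF3): reg=0x4A

Answer: 0x4A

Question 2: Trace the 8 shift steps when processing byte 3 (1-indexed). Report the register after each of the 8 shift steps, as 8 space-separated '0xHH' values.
Answer: 0x97 0x29 0x52 0xA4 0x4F 0x9E 0x3B 0x76

Derivation:
After byte 1 (0x8C): reg=0x5E
After byte 2 (0xF3): reg=0x4A
Register before byte 3: 0x4A
After XOR with byte 0x82: 0xC8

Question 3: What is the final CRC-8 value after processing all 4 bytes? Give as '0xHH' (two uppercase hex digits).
Answer: 0xAC

Derivation:
After byte 1 (0x8C): reg=0x5E
After byte 2 (0xF3): reg=0x4A
After byte 3 (0x82): reg=0x76
After byte 4 (0x23): reg=0xAC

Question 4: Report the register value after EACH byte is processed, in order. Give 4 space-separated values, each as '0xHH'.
0x5E 0x4A 0x76 0xAC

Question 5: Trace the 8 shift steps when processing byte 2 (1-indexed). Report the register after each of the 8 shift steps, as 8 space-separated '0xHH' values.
After byte 1 (0x8C): reg=0x5E
Register before byte 2: 0x5E
After XOR with byte 0xF3: 0xAD

Answer: 0x5D 0xBA 0x73 0xE6 0xCB 0x91 0x25 0x4A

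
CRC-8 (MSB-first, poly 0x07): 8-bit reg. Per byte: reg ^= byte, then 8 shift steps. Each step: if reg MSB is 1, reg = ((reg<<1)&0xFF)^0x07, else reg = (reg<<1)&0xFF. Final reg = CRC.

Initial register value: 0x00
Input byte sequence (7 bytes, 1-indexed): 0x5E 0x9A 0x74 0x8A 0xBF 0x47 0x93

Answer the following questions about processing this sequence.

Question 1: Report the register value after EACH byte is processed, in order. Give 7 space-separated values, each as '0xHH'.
0x9D 0x15 0x20 0x5F 0xAE 0x91 0x0E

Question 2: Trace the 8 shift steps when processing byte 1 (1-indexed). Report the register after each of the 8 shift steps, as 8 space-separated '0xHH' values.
Register before byte 1: 0x00
After XOR with byte 0x5E: 0x5E

Answer: 0xBC 0x7F 0xFE 0xFB 0xF1 0xE5 0xCD 0x9D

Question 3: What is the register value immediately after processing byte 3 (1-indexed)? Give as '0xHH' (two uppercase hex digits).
After byte 1 (0x5E): reg=0x9D
After byte 2 (0x9A): reg=0x15
After byte 3 (0x74): reg=0x20

Answer: 0x20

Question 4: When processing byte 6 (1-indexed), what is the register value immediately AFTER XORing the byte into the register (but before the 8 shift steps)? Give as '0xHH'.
Register before byte 6: 0xAE
Byte 6: 0x47
0xAE XOR 0x47 = 0xE9

Answer: 0xE9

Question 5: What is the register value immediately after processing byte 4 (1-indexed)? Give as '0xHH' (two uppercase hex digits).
Answer: 0x5F

Derivation:
After byte 1 (0x5E): reg=0x9D
After byte 2 (0x9A): reg=0x15
After byte 3 (0x74): reg=0x20
After byte 4 (0x8A): reg=0x5F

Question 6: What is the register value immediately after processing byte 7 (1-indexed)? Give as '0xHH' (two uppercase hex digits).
Answer: 0x0E

Derivation:
After byte 1 (0x5E): reg=0x9D
After byte 2 (0x9A): reg=0x15
After byte 3 (0x74): reg=0x20
After byte 4 (0x8A): reg=0x5F
After byte 5 (0xBF): reg=0xAE
After byte 6 (0x47): reg=0x91
After byte 7 (0x93): reg=0x0E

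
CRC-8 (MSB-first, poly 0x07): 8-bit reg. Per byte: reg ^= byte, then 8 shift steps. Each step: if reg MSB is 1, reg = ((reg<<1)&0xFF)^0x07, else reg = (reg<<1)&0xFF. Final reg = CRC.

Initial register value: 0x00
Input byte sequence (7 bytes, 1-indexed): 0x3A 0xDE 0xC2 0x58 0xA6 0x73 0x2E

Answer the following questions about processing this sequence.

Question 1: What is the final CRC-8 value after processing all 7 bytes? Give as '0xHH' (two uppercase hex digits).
After byte 1 (0x3A): reg=0xA6
After byte 2 (0xDE): reg=0x6F
After byte 3 (0xC2): reg=0x4A
After byte 4 (0x58): reg=0x7E
After byte 5 (0xA6): reg=0x06
After byte 6 (0x73): reg=0x4C
After byte 7 (0x2E): reg=0x29

Answer: 0x29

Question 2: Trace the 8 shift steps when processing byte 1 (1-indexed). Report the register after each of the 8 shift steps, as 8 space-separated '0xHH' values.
Register before byte 1: 0x00
After XOR with byte 0x3A: 0x3A

Answer: 0x74 0xE8 0xD7 0xA9 0x55 0xAA 0x53 0xA6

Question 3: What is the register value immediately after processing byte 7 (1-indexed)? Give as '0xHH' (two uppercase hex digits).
Answer: 0x29

Derivation:
After byte 1 (0x3A): reg=0xA6
After byte 2 (0xDE): reg=0x6F
After byte 3 (0xC2): reg=0x4A
After byte 4 (0x58): reg=0x7E
After byte 5 (0xA6): reg=0x06
After byte 6 (0x73): reg=0x4C
After byte 7 (0x2E): reg=0x29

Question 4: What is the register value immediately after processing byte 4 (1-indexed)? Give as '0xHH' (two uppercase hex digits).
Answer: 0x7E

Derivation:
After byte 1 (0x3A): reg=0xA6
After byte 2 (0xDE): reg=0x6F
After byte 3 (0xC2): reg=0x4A
After byte 4 (0x58): reg=0x7E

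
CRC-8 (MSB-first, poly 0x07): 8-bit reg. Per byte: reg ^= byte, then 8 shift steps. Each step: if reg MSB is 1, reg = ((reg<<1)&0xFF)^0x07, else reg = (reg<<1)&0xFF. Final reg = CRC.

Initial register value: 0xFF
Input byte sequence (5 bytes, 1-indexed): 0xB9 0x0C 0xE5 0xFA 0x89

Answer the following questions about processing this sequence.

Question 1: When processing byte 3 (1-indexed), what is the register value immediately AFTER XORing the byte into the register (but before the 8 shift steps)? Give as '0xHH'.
Answer: 0xE4

Derivation:
Register before byte 3: 0x01
Byte 3: 0xE5
0x01 XOR 0xE5 = 0xE4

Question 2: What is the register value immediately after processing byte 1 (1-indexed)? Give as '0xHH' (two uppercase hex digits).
After byte 1 (0xB9): reg=0xD5

Answer: 0xD5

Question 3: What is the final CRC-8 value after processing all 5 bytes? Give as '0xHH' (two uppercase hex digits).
Answer: 0x45

Derivation:
After byte 1 (0xB9): reg=0xD5
After byte 2 (0x0C): reg=0x01
After byte 3 (0xE5): reg=0xB2
After byte 4 (0xFA): reg=0xFF
After byte 5 (0x89): reg=0x45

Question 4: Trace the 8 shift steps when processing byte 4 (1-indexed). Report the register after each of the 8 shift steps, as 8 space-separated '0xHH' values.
Answer: 0x90 0x27 0x4E 0x9C 0x3F 0x7E 0xFC 0xFF

Derivation:
After byte 1 (0xB9): reg=0xD5
After byte 2 (0x0C): reg=0x01
After byte 3 (0xE5): reg=0xB2
Register before byte 4: 0xB2
After XOR with byte 0xFA: 0x48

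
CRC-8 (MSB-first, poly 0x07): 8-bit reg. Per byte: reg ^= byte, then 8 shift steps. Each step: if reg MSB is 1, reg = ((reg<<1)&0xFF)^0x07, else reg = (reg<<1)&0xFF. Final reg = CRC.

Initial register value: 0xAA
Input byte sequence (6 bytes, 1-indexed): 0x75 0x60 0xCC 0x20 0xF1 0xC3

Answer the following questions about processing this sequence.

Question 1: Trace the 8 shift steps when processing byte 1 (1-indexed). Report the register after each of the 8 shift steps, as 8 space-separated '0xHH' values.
Register before byte 1: 0xAA
After XOR with byte 0x75: 0xDF

Answer: 0xB9 0x75 0xEA 0xD3 0xA1 0x45 0x8A 0x13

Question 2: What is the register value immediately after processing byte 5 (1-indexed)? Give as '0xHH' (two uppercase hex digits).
After byte 1 (0x75): reg=0x13
After byte 2 (0x60): reg=0x5E
After byte 3 (0xCC): reg=0xF7
After byte 4 (0x20): reg=0x2B
After byte 5 (0xF1): reg=0x08

Answer: 0x08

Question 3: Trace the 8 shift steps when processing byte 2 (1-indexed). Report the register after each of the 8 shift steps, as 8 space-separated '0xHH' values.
Answer: 0xE6 0xCB 0x91 0x25 0x4A 0x94 0x2F 0x5E

Derivation:
After byte 1 (0x75): reg=0x13
Register before byte 2: 0x13
After XOR with byte 0x60: 0x73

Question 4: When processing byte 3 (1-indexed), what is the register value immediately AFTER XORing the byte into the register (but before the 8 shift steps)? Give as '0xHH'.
Register before byte 3: 0x5E
Byte 3: 0xCC
0x5E XOR 0xCC = 0x92

Answer: 0x92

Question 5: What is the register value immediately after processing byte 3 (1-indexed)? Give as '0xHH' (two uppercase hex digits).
After byte 1 (0x75): reg=0x13
After byte 2 (0x60): reg=0x5E
After byte 3 (0xCC): reg=0xF7

Answer: 0xF7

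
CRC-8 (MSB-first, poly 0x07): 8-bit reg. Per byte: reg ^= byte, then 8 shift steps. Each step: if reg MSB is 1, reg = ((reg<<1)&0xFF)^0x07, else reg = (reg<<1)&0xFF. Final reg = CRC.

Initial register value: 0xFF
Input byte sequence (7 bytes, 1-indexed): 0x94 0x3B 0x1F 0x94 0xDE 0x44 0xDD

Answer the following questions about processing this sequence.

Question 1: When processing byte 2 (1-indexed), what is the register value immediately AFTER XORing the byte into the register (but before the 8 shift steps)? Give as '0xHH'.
Register before byte 2: 0x16
Byte 2: 0x3B
0x16 XOR 0x3B = 0x2D

Answer: 0x2D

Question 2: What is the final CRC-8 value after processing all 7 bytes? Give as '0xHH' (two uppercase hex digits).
After byte 1 (0x94): reg=0x16
After byte 2 (0x3B): reg=0xC3
After byte 3 (0x1F): reg=0x1A
After byte 4 (0x94): reg=0xA3
After byte 5 (0xDE): reg=0x74
After byte 6 (0x44): reg=0x90
After byte 7 (0xDD): reg=0xE4

Answer: 0xE4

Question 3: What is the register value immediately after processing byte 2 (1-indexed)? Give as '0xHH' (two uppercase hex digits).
Answer: 0xC3

Derivation:
After byte 1 (0x94): reg=0x16
After byte 2 (0x3B): reg=0xC3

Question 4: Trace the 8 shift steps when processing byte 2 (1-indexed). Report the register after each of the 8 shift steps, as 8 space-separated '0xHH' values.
Answer: 0x5A 0xB4 0x6F 0xDE 0xBB 0x71 0xE2 0xC3

Derivation:
After byte 1 (0x94): reg=0x16
Register before byte 2: 0x16
After XOR with byte 0x3B: 0x2D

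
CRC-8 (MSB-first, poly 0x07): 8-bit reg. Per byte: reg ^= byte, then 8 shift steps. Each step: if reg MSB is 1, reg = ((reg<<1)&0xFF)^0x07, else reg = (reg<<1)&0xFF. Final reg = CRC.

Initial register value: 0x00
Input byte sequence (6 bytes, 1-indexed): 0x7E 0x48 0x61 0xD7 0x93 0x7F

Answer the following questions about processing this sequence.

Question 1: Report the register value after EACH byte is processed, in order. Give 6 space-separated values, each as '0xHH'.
0x7D 0x8B 0x98 0xEA 0x68 0x65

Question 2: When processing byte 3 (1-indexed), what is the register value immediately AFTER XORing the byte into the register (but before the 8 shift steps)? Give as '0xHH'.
Answer: 0xEA

Derivation:
Register before byte 3: 0x8B
Byte 3: 0x61
0x8B XOR 0x61 = 0xEA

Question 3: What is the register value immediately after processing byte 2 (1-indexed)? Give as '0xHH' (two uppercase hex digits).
Answer: 0x8B

Derivation:
After byte 1 (0x7E): reg=0x7D
After byte 2 (0x48): reg=0x8B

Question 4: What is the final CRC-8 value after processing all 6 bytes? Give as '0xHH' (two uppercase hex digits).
After byte 1 (0x7E): reg=0x7D
After byte 2 (0x48): reg=0x8B
After byte 3 (0x61): reg=0x98
After byte 4 (0xD7): reg=0xEA
After byte 5 (0x93): reg=0x68
After byte 6 (0x7F): reg=0x65

Answer: 0x65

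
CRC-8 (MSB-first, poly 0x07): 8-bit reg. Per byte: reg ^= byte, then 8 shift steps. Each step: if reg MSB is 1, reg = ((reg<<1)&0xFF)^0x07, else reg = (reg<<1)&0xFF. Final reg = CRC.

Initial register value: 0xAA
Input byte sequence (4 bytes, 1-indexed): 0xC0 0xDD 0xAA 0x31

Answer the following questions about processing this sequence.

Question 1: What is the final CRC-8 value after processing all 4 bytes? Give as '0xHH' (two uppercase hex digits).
Answer: 0x7A

Derivation:
After byte 1 (0xC0): reg=0x11
After byte 2 (0xDD): reg=0x6A
After byte 3 (0xAA): reg=0x4E
After byte 4 (0x31): reg=0x7A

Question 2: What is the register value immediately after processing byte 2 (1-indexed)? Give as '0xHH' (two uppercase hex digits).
After byte 1 (0xC0): reg=0x11
After byte 2 (0xDD): reg=0x6A

Answer: 0x6A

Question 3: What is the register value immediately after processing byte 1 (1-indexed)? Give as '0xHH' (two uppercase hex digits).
Answer: 0x11

Derivation:
After byte 1 (0xC0): reg=0x11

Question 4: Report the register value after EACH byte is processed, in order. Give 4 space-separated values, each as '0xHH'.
0x11 0x6A 0x4E 0x7A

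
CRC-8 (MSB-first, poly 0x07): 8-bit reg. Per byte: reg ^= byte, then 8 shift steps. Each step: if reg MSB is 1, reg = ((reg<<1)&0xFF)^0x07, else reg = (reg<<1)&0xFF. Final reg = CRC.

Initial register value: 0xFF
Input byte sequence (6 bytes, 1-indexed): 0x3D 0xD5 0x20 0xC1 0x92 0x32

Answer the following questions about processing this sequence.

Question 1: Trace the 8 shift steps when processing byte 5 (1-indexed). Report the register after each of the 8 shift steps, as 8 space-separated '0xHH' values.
Answer: 0x38 0x70 0xE0 0xC7 0x89 0x15 0x2A 0x54

Derivation:
After byte 1 (0x3D): reg=0x40
After byte 2 (0xD5): reg=0xE2
After byte 3 (0x20): reg=0x40
After byte 4 (0xC1): reg=0x8E
Register before byte 5: 0x8E
After XOR with byte 0x92: 0x1C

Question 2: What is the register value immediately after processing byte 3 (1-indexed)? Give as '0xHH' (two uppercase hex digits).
After byte 1 (0x3D): reg=0x40
After byte 2 (0xD5): reg=0xE2
After byte 3 (0x20): reg=0x40

Answer: 0x40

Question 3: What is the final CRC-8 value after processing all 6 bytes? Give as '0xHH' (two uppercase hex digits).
Answer: 0x35

Derivation:
After byte 1 (0x3D): reg=0x40
After byte 2 (0xD5): reg=0xE2
After byte 3 (0x20): reg=0x40
After byte 4 (0xC1): reg=0x8E
After byte 5 (0x92): reg=0x54
After byte 6 (0x32): reg=0x35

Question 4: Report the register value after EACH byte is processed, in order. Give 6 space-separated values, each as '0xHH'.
0x40 0xE2 0x40 0x8E 0x54 0x35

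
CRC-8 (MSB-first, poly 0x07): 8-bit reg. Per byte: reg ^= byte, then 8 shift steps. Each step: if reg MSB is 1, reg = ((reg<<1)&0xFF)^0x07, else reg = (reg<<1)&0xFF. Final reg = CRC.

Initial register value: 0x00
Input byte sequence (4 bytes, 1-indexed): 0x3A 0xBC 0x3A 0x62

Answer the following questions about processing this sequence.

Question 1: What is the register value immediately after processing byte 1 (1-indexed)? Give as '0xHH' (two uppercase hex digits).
Answer: 0xA6

Derivation:
After byte 1 (0x3A): reg=0xA6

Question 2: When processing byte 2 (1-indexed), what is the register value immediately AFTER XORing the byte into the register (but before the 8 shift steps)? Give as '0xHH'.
Answer: 0x1A

Derivation:
Register before byte 2: 0xA6
Byte 2: 0xBC
0xA6 XOR 0xBC = 0x1A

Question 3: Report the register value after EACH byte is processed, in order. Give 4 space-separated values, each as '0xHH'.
0xA6 0x46 0x73 0x77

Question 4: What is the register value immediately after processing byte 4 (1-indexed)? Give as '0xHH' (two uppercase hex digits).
After byte 1 (0x3A): reg=0xA6
After byte 2 (0xBC): reg=0x46
After byte 3 (0x3A): reg=0x73
After byte 4 (0x62): reg=0x77

Answer: 0x77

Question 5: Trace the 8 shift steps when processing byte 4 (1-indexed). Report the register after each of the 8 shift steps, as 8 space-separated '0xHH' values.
Answer: 0x22 0x44 0x88 0x17 0x2E 0x5C 0xB8 0x77

Derivation:
After byte 1 (0x3A): reg=0xA6
After byte 2 (0xBC): reg=0x46
After byte 3 (0x3A): reg=0x73
Register before byte 4: 0x73
After XOR with byte 0x62: 0x11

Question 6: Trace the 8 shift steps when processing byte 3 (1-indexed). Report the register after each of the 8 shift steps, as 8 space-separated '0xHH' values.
Answer: 0xF8 0xF7 0xE9 0xD5 0xAD 0x5D 0xBA 0x73

Derivation:
After byte 1 (0x3A): reg=0xA6
After byte 2 (0xBC): reg=0x46
Register before byte 3: 0x46
After XOR with byte 0x3A: 0x7C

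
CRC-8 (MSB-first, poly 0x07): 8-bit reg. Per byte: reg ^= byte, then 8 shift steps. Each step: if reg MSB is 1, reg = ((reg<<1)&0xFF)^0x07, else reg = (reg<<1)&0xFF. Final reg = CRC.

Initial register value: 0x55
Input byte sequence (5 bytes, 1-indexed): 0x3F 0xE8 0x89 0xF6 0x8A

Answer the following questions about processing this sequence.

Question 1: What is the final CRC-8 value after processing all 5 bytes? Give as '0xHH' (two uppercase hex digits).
After byte 1 (0x3F): reg=0x11
After byte 2 (0xE8): reg=0xE1
After byte 3 (0x89): reg=0x1F
After byte 4 (0xF6): reg=0x91
After byte 5 (0x8A): reg=0x41

Answer: 0x41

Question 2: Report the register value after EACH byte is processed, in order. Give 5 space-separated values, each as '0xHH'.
0x11 0xE1 0x1F 0x91 0x41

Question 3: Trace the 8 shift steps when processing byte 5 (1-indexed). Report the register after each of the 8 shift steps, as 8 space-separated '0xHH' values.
After byte 1 (0x3F): reg=0x11
After byte 2 (0xE8): reg=0xE1
After byte 3 (0x89): reg=0x1F
After byte 4 (0xF6): reg=0x91
Register before byte 5: 0x91
After XOR with byte 0x8A: 0x1B

Answer: 0x36 0x6C 0xD8 0xB7 0x69 0xD2 0xA3 0x41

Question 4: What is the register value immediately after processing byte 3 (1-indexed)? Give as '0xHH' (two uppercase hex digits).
Answer: 0x1F

Derivation:
After byte 1 (0x3F): reg=0x11
After byte 2 (0xE8): reg=0xE1
After byte 3 (0x89): reg=0x1F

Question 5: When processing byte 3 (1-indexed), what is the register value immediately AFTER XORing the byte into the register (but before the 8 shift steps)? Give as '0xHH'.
Answer: 0x68

Derivation:
Register before byte 3: 0xE1
Byte 3: 0x89
0xE1 XOR 0x89 = 0x68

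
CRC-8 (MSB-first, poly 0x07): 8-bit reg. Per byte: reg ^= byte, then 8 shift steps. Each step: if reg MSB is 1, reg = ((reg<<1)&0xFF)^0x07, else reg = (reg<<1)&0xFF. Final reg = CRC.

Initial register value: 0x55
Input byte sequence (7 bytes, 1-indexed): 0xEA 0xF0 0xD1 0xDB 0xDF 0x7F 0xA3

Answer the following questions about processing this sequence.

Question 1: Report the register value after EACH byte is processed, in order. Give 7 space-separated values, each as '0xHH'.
0x34 0x52 0x80 0x86 0x88 0xCB 0x1F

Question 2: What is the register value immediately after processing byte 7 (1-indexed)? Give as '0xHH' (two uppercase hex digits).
After byte 1 (0xEA): reg=0x34
After byte 2 (0xF0): reg=0x52
After byte 3 (0xD1): reg=0x80
After byte 4 (0xDB): reg=0x86
After byte 5 (0xDF): reg=0x88
After byte 6 (0x7F): reg=0xCB
After byte 7 (0xA3): reg=0x1F

Answer: 0x1F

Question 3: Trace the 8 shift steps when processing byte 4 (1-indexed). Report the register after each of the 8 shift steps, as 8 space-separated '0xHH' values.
Answer: 0xB6 0x6B 0xD6 0xAB 0x51 0xA2 0x43 0x86

Derivation:
After byte 1 (0xEA): reg=0x34
After byte 2 (0xF0): reg=0x52
After byte 3 (0xD1): reg=0x80
Register before byte 4: 0x80
After XOR with byte 0xDB: 0x5B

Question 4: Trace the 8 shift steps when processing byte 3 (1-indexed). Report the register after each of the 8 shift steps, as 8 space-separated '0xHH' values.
Answer: 0x01 0x02 0x04 0x08 0x10 0x20 0x40 0x80

Derivation:
After byte 1 (0xEA): reg=0x34
After byte 2 (0xF0): reg=0x52
Register before byte 3: 0x52
After XOR with byte 0xD1: 0x83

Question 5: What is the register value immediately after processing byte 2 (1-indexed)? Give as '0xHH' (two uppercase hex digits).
Answer: 0x52

Derivation:
After byte 1 (0xEA): reg=0x34
After byte 2 (0xF0): reg=0x52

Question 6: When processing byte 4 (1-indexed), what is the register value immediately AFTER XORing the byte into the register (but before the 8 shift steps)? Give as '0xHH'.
Answer: 0x5B

Derivation:
Register before byte 4: 0x80
Byte 4: 0xDB
0x80 XOR 0xDB = 0x5B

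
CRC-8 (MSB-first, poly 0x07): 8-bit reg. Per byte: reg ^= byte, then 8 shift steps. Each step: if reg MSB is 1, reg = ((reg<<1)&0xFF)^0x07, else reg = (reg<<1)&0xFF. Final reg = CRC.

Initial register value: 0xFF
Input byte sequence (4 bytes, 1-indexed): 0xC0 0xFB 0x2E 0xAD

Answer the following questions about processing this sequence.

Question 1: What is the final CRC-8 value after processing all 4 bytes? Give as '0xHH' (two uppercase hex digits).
Answer: 0xC9

Derivation:
After byte 1 (0xC0): reg=0xBD
After byte 2 (0xFB): reg=0xD5
After byte 3 (0x2E): reg=0xEF
After byte 4 (0xAD): reg=0xC9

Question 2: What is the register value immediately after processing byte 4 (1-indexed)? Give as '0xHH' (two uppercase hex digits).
Answer: 0xC9

Derivation:
After byte 1 (0xC0): reg=0xBD
After byte 2 (0xFB): reg=0xD5
After byte 3 (0x2E): reg=0xEF
After byte 4 (0xAD): reg=0xC9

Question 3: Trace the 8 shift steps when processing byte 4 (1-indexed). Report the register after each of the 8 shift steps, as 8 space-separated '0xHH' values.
After byte 1 (0xC0): reg=0xBD
After byte 2 (0xFB): reg=0xD5
After byte 3 (0x2E): reg=0xEF
Register before byte 4: 0xEF
After XOR with byte 0xAD: 0x42

Answer: 0x84 0x0F 0x1E 0x3C 0x78 0xF0 0xE7 0xC9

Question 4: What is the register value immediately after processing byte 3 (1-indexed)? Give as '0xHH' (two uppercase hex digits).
Answer: 0xEF

Derivation:
After byte 1 (0xC0): reg=0xBD
After byte 2 (0xFB): reg=0xD5
After byte 3 (0x2E): reg=0xEF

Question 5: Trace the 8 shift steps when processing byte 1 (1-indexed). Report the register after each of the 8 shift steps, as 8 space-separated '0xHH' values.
Register before byte 1: 0xFF
After XOR with byte 0xC0: 0x3F

Answer: 0x7E 0xFC 0xFF 0xF9 0xF5 0xED 0xDD 0xBD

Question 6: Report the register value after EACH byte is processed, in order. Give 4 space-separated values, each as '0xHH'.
0xBD 0xD5 0xEF 0xC9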